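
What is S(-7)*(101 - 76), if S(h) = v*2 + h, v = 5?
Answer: 75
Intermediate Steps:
S(h) = 10 + h (S(h) = 5*2 + h = 10 + h)
S(-7)*(101 - 76) = (10 - 7)*(101 - 76) = 3*25 = 75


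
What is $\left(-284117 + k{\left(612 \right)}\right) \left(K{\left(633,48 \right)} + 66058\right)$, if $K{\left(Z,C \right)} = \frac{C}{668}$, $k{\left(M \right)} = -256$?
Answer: $- \frac{3137117055354}{167} \approx -1.8785 \cdot 10^{10}$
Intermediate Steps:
$K{\left(Z,C \right)} = \frac{C}{668}$ ($K{\left(Z,C \right)} = C \frac{1}{668} = \frac{C}{668}$)
$\left(-284117 + k{\left(612 \right)}\right) \left(K{\left(633,48 \right)} + 66058\right) = \left(-284117 - 256\right) \left(\frac{1}{668} \cdot 48 + 66058\right) = - 284373 \left(\frac{12}{167} + 66058\right) = \left(-284373\right) \frac{11031698}{167} = - \frac{3137117055354}{167}$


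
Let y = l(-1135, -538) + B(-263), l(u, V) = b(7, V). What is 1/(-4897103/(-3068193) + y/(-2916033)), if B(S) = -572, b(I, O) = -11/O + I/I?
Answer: 534828910738058/853738201710417 ≈ 0.62646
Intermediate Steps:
b(I, O) = 1 - 11/O (b(I, O) = -11/O + 1 = 1 - 11/O)
l(u, V) = (-11 + V)/V
y = -307187/538 (y = (-11 - 538)/(-538) - 572 = -1/538*(-549) - 572 = 549/538 - 572 = -307187/538 ≈ -570.98)
1/(-4897103/(-3068193) + y/(-2916033)) = 1/(-4897103/(-3068193) - 307187/538/(-2916033)) = 1/(-4897103*(-1/3068193) - 307187/538*(-1/2916033)) = 1/(4897103/3068193 + 307187/1568825754) = 1/(853738201710417/534828910738058) = 534828910738058/853738201710417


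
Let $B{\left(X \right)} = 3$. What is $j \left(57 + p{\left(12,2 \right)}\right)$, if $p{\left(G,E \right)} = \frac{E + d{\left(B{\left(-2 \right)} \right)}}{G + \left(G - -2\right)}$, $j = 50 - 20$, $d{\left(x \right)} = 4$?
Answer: $\frac{22320}{13} \approx 1716.9$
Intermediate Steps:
$j = 30$
$p{\left(G,E \right)} = \frac{4 + E}{2 + 2 G}$ ($p{\left(G,E \right)} = \frac{E + 4}{G + \left(G - -2\right)} = \frac{4 + E}{G + \left(G + 2\right)} = \frac{4 + E}{G + \left(2 + G\right)} = \frac{4 + E}{2 + 2 G}$)
$j \left(57 + p{\left(12,2 \right)}\right) = 30 \left(57 + \frac{4 + 2}{2 \left(1 + 12\right)}\right) = 30 \left(57 + \frac{1}{2} \cdot \frac{1}{13} \cdot 6\right) = 30 \left(57 + \frac{3}{13}\right) = 30 \cdot \frac{744}{13} = \frac{22320}{13}$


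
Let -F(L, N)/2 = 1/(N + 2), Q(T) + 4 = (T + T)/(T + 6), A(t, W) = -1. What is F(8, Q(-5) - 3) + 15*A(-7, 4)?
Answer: -223/15 ≈ -14.867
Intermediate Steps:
Q(T) = -4 + 2*T/(6 + T) (Q(T) = -4 + (T + T)/(T + 6) = -4 + (2*T)/(6 + T) = -4 + 2*T/(6 + T))
F(L, N) = -2/(2 + N) (F(L, N) = -2/(N + 2) = -2/(2 + N))
F(8, Q(-5) - 3) + 15*A(-7, 4) = -2/(2 + (2*(-12 - 1*(-5))/(6 - 5) - 3)) + 15*(-1) = -2/(2 + (2*(-12 + 5)/1 - 3)) - 15 = -2/(2 + (2*1*(-7) - 3)) - 15 = -2/(2 + (-14 - 3)) - 15 = -2/(2 - 17) - 15 = -2/(-15) - 15 = -2*(-1/15) - 15 = 2/15 - 15 = -223/15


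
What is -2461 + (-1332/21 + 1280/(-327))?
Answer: -5787377/2289 ≈ -2528.3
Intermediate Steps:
-2461 + (-1332/21 + 1280/(-327)) = -2461 + (-1332*1/21 + 1280*(-1/327)) = -2461 + (-444/7 - 1280/327) = -2461 - 154148/2289 = -5787377/2289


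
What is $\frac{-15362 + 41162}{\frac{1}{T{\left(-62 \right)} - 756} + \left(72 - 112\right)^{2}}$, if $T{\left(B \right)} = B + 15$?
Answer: $\frac{20717400}{1284799} \approx 16.125$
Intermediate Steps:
$T{\left(B \right)} = 15 + B$
$\frac{-15362 + 41162}{\frac{1}{T{\left(-62 \right)} - 756} + \left(72 - 112\right)^{2}} = \frac{-15362 + 41162}{\frac{1}{\left(15 - 62\right) - 756} + \left(72 - 112\right)^{2}} = \frac{25800}{\frac{1}{-47 - 756} + \left(-40\right)^{2}} = \frac{25800}{\frac{1}{-803} + 1600} = \frac{25800}{- \frac{1}{803} + 1600} = \frac{25800}{\frac{1284799}{803}} = 25800 \cdot \frac{803}{1284799} = \frac{20717400}{1284799}$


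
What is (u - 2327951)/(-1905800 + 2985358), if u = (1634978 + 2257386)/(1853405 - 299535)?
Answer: -1808664664003/838746394730 ≈ -2.1564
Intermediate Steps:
u = 1946182/776935 (u = 3892364/1553870 = 3892364*(1/1553870) = 1946182/776935 ≈ 2.5049)
(u - 2327951)/(-1905800 + 2985358) = (1946182/776935 - 2327951)/(-1905800 + 2985358) = -1808664664003/776935/1079558 = -1808664664003/776935*1/1079558 = -1808664664003/838746394730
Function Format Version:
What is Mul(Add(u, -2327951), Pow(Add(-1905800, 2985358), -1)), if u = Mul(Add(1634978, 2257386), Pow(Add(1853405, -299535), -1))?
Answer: Rational(-1808664664003, 838746394730) ≈ -2.1564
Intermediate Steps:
u = Rational(1946182, 776935) (u = Mul(3892364, Pow(1553870, -1)) = Mul(3892364, Rational(1, 1553870)) = Rational(1946182, 776935) ≈ 2.5049)
Mul(Add(u, -2327951), Pow(Add(-1905800, 2985358), -1)) = Mul(Add(Rational(1946182, 776935), -2327951), Pow(Add(-1905800, 2985358), -1)) = Mul(Rational(-1808664664003, 776935), Pow(1079558, -1)) = Mul(Rational(-1808664664003, 776935), Rational(1, 1079558)) = Rational(-1808664664003, 838746394730)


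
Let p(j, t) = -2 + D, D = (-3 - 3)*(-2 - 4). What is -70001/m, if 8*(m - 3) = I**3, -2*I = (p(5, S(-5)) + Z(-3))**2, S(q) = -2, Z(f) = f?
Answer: 4480064/887503489 ≈ 0.0050479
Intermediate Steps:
D = 36 (D = -6*(-6) = 36)
p(j, t) = 34 (p(j, t) = -2 + 36 = 34)
I = -961/2 (I = -(34 - 3)**2/2 = -1/2*31**2 = -1/2*961 = -961/2 ≈ -480.50)
m = -887503489/64 (m = 3 + (-961/2)**3/8 = 3 + (1/8)*(-887503681/8) = 3 - 887503681/64 = -887503489/64 ≈ -1.3867e+7)
-70001/m = -70001/(-887503489/64) = -70001*(-64/887503489) = 4480064/887503489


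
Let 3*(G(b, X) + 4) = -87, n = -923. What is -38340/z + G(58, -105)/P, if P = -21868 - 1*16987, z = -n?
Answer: -20981271/505115 ≈ -41.538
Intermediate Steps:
z = 923 (z = -1*(-923) = 923)
G(b, X) = -33 (G(b, X) = -4 + (1/3)*(-87) = -4 - 29 = -33)
P = -38855 (P = -21868 - 16987 = -38855)
-38340/z + G(58, -105)/P = -38340/923 - 33/(-38855) = -38340*1/923 - 33*(-1/38855) = -540/13 + 33/38855 = -20981271/505115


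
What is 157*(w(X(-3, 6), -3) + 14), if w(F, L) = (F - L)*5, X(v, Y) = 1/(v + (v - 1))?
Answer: 31086/7 ≈ 4440.9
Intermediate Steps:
X(v, Y) = 1/(-1 + 2*v) (X(v, Y) = 1/(v + (-1 + v)) = 1/(-1 + 2*v))
w(F, L) = -5*L + 5*F
157*(w(X(-3, 6), -3) + 14) = 157*((-5*(-3) + 5/(-1 + 2*(-3))) + 14) = 157*((15 + 5/(-1 - 6)) + 14) = 157*((15 + 5/(-7)) + 14) = 157*((15 + 5*(-⅐)) + 14) = 157*((15 - 5/7) + 14) = 157*(100/7 + 14) = 157*(198/7) = 31086/7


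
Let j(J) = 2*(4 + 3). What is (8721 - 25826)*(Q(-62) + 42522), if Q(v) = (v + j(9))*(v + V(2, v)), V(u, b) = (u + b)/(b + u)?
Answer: -777422250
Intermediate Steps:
V(u, b) = 1 (V(u, b) = (b + u)/(b + u) = 1)
j(J) = 14 (j(J) = 2*7 = 14)
Q(v) = (1 + v)*(14 + v) (Q(v) = (v + 14)*(v + 1) = (14 + v)*(1 + v) = (1 + v)*(14 + v))
(8721 - 25826)*(Q(-62) + 42522) = (8721 - 25826)*((14 + (-62)² + 15*(-62)) + 42522) = -17105*((14 + 3844 - 930) + 42522) = -17105*(2928 + 42522) = -17105*45450 = -777422250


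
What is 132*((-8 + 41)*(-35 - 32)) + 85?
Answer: -291767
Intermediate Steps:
132*((-8 + 41)*(-35 - 32)) + 85 = 132*(33*(-67)) + 85 = 132*(-2211) + 85 = -291852 + 85 = -291767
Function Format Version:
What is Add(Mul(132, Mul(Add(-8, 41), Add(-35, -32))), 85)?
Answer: -291767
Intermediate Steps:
Add(Mul(132, Mul(Add(-8, 41), Add(-35, -32))), 85) = Add(Mul(132, Mul(33, -67)), 85) = Add(Mul(132, -2211), 85) = Add(-291852, 85) = -291767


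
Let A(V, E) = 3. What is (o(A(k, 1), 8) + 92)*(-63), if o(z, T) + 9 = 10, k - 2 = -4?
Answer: -5859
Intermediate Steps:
k = -2 (k = 2 - 4 = -2)
o(z, T) = 1 (o(z, T) = -9 + 10 = 1)
(o(A(k, 1), 8) + 92)*(-63) = (1 + 92)*(-63) = 93*(-63) = -5859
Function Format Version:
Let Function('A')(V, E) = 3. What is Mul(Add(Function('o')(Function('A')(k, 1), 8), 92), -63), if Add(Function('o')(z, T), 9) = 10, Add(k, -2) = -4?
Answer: -5859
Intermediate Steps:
k = -2 (k = Add(2, -4) = -2)
Function('o')(z, T) = 1 (Function('o')(z, T) = Add(-9, 10) = 1)
Mul(Add(Function('o')(Function('A')(k, 1), 8), 92), -63) = Mul(Add(1, 92), -63) = Mul(93, -63) = -5859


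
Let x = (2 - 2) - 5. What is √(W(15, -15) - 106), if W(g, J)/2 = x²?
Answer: 2*I*√14 ≈ 7.4833*I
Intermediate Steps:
x = -5 (x = 0 - 5 = -5)
W(g, J) = 50 (W(g, J) = 2*(-5)² = 2*25 = 50)
√(W(15, -15) - 106) = √(50 - 106) = √(-56) = 2*I*√14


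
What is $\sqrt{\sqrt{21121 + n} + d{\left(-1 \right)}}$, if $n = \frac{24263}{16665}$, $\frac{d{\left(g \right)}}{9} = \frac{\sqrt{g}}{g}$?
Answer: $\frac{\sqrt{- 2499500025 i + 66660 \sqrt{366635966070}}}{16665} \approx 12.061 - 0.37309 i$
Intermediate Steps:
$d{\left(g \right)} = \frac{9}{\sqrt{g}}$ ($d{\left(g \right)} = 9 \frac{\sqrt{g}}{g} = \frac{9}{\sqrt{g}}$)
$n = \frac{24263}{16665}$ ($n = 24263 \cdot \frac{1}{16665} = \frac{24263}{16665} \approx 1.4559$)
$\sqrt{\sqrt{21121 + n} + d{\left(-1 \right)}} = \sqrt{\sqrt{21121 + \frac{24263}{16665}} + \frac{9}{i}} = \sqrt{\sqrt{\frac{352005728}{16665}} + 9 \left(- i\right)} = \sqrt{\frac{4 \sqrt{366635966070}}{16665} - 9 i} = \sqrt{- 9 i + \frac{4 \sqrt{366635966070}}{16665}}$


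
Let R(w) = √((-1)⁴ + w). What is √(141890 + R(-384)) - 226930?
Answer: -226930 + √(141890 + I*√383) ≈ -2.2655e+5 + 0.025977*I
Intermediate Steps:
R(w) = √(1 + w)
√(141890 + R(-384)) - 226930 = √(141890 + √(1 - 384)) - 226930 = √(141890 + √(-383)) - 226930 = √(141890 + I*√383) - 226930 = -226930 + √(141890 + I*√383)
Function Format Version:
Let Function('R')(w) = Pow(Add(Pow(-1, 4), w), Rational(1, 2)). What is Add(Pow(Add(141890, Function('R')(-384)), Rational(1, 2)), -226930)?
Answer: Add(-226930, Pow(Add(141890, Mul(I, Pow(383, Rational(1, 2)))), Rational(1, 2))) ≈ Add(-2.2655e+5, Mul(0.025977, I))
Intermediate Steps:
Function('R')(w) = Pow(Add(1, w), Rational(1, 2))
Add(Pow(Add(141890, Function('R')(-384)), Rational(1, 2)), -226930) = Add(Pow(Add(141890, Pow(Add(1, -384), Rational(1, 2))), Rational(1, 2)), -226930) = Add(Pow(Add(141890, Pow(-383, Rational(1, 2))), Rational(1, 2)), -226930) = Add(Pow(Add(141890, Mul(I, Pow(383, Rational(1, 2)))), Rational(1, 2)), -226930) = Add(-226930, Pow(Add(141890, Mul(I, Pow(383, Rational(1, 2)))), Rational(1, 2)))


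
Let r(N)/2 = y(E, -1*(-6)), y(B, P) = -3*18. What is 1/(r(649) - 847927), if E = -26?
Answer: -1/848035 ≈ -1.1792e-6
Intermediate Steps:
y(B, P) = -54
r(N) = -108 (r(N) = 2*(-54) = -108)
1/(r(649) - 847927) = 1/(-108 - 847927) = 1/(-848035) = -1/848035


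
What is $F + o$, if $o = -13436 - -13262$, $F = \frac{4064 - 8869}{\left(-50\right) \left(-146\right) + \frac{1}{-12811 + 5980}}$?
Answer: $- \frac{8709558981}{49866299} \approx -174.66$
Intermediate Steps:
$F = - \frac{32822955}{49866299}$ ($F = - \frac{4805}{7300 + \frac{1}{-6831}} = - \frac{4805}{7300 - \frac{1}{6831}} = - \frac{4805}{\frac{49866299}{6831}} = \left(-4805\right) \frac{6831}{49866299} = - \frac{32822955}{49866299} \approx -0.65822$)
$o = -174$ ($o = -13436 + 13262 = -174$)
$F + o = - \frac{32822955}{49866299} - 174 = - \frac{8709558981}{49866299}$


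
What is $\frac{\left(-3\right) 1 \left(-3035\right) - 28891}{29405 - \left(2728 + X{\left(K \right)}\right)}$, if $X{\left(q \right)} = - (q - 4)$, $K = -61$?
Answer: $- \frac{9893}{13306} \approx -0.7435$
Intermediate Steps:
$X{\left(q \right)} = 4 - q$ ($X{\left(q \right)} = - (-4 + q) = 4 - q$)
$\frac{\left(-3\right) 1 \left(-3035\right) - 28891}{29405 - \left(2728 + X{\left(K \right)}\right)} = \frac{\left(-3\right) 1 \left(-3035\right) - 28891}{29405 - \left(2732 + 61\right)} = \frac{\left(-3\right) \left(-3035\right) - 28891}{29405 - 2793} = \frac{9105 - 28891}{29405 - 2793} = - \frac{19786}{29405 - 2793} = - \frac{19786}{26612} = \left(-19786\right) \frac{1}{26612} = - \frac{9893}{13306}$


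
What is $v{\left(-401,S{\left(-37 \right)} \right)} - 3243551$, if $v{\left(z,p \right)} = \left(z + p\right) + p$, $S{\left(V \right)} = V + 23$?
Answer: $-3243980$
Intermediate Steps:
$S{\left(V \right)} = 23 + V$
$v{\left(z,p \right)} = z + 2 p$ ($v{\left(z,p \right)} = \left(p + z\right) + p = z + 2 p$)
$v{\left(-401,S{\left(-37 \right)} \right)} - 3243551 = \left(-401 + 2 \left(23 - 37\right)\right) - 3243551 = \left(-401 + 2 \left(-14\right)\right) - 3243551 = \left(-401 - 28\right) - 3243551 = -429 - 3243551 = -3243980$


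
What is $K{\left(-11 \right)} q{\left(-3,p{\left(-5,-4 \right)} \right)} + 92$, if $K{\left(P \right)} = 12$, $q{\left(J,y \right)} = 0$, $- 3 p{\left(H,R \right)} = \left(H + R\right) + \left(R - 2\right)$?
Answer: $92$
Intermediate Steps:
$p{\left(H,R \right)} = \frac{2}{3} - \frac{2 R}{3} - \frac{H}{3}$ ($p{\left(H,R \right)} = - \frac{\left(H + R\right) + \left(R - 2\right)}{3} = - \frac{\left(H + R\right) + \left(-2 + R\right)}{3} = - \frac{-2 + H + 2 R}{3} = \frac{2}{3} - \frac{2 R}{3} - \frac{H}{3}$)
$K{\left(-11 \right)} q{\left(-3,p{\left(-5,-4 \right)} \right)} + 92 = 12 \cdot 0 + 92 = 0 + 92 = 92$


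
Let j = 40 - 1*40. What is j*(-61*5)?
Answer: 0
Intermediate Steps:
j = 0 (j = 40 - 40 = 0)
j*(-61*5) = 0*(-61*5) = 0*(-305) = 0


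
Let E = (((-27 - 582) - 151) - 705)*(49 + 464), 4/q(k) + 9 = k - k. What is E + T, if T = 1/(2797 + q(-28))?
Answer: -18915636096/25169 ≈ -7.5155e+5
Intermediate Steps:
q(k) = -4/9 (q(k) = 4/(-9 + (k - k)) = 4/(-9 + 0) = 4/(-9) = 4*(-1/9) = -4/9)
E = -751545 (E = ((-609 - 151) - 705)*513 = (-760 - 705)*513 = -1465*513 = -751545)
T = 9/25169 (T = 1/(2797 - 4/9) = 1/(25169/9) = 9/25169 ≈ 0.00035758)
E + T = -751545 + 9/25169 = -18915636096/25169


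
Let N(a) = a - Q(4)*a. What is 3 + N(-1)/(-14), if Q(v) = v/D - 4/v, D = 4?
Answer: 43/14 ≈ 3.0714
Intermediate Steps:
Q(v) = -4/v + v/4 (Q(v) = v/4 - 4/v = -4/v + v/4)
N(a) = a (N(a) = a - (-4/4 + (1/4)*4)*a = a - (-4*1/4 + 1)*a = a - (-1 + 1)*a = a - 0*a = a - 1*0 = a + 0 = a)
3 + N(-1)/(-14) = 3 - 1/(-14) = 3 - 1*(-1/14) = 3 + 1/14 = 43/14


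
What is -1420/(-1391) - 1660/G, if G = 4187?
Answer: 3636480/5824117 ≈ 0.62438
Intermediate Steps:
-1420/(-1391) - 1660/G = -1420/(-1391) - 1660/4187 = -1420*(-1/1391) - 1660*1/4187 = 1420/1391 - 1660/4187 = 3636480/5824117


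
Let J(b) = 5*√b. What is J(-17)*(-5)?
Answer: -25*I*√17 ≈ -103.08*I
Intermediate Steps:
J(-17)*(-5) = (5*√(-17))*(-5) = (5*(I*√17))*(-5) = (5*I*√17)*(-5) = -25*I*√17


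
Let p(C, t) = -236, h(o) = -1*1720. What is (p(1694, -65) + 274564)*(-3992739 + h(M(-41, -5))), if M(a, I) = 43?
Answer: -1095791948552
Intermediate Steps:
h(o) = -1720
(p(1694, -65) + 274564)*(-3992739 + h(M(-41, -5))) = (-236 + 274564)*(-3992739 - 1720) = 274328*(-3994459) = -1095791948552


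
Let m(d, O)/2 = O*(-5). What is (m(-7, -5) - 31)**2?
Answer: 361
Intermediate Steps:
m(d, O) = -10*O (m(d, O) = 2*(O*(-5)) = 2*(-5*O) = -10*O)
(m(-7, -5) - 31)**2 = (-10*(-5) - 31)**2 = (50 - 31)**2 = 19**2 = 361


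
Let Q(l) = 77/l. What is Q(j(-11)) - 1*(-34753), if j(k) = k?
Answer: 34746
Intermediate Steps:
Q(j(-11)) - 1*(-34753) = 77/(-11) - 1*(-34753) = 77*(-1/11) + 34753 = -7 + 34753 = 34746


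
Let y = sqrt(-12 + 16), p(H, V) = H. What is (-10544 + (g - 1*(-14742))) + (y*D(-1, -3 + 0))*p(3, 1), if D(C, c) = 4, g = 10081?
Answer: 14303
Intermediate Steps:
y = 2 (y = sqrt(4) = 2)
(-10544 + (g - 1*(-14742))) + (y*D(-1, -3 + 0))*p(3, 1) = (-10544 + (10081 - 1*(-14742))) + (2*4)*3 = (-10544 + (10081 + 14742)) + 8*3 = (-10544 + 24823) + 24 = 14279 + 24 = 14303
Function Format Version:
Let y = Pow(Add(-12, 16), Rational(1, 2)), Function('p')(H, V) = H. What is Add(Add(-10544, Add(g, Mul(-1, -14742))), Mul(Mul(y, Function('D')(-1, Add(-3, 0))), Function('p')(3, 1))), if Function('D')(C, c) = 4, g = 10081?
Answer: 14303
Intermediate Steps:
y = 2 (y = Pow(4, Rational(1, 2)) = 2)
Add(Add(-10544, Add(g, Mul(-1, -14742))), Mul(Mul(y, Function('D')(-1, Add(-3, 0))), Function('p')(3, 1))) = Add(Add(-10544, Add(10081, Mul(-1, -14742))), Mul(Mul(2, 4), 3)) = Add(Add(-10544, Add(10081, 14742)), Mul(8, 3)) = Add(Add(-10544, 24823), 24) = Add(14279, 24) = 14303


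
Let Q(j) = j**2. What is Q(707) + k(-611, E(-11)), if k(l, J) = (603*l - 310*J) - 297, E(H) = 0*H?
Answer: 131119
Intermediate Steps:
E(H) = 0
k(l, J) = -297 - 310*J + 603*l (k(l, J) = (-310*J + 603*l) - 297 = -297 - 310*J + 603*l)
Q(707) + k(-611, E(-11)) = 707**2 + (-297 - 310*0 + 603*(-611)) = 499849 + (-297 + 0 - 368433) = 499849 - 368730 = 131119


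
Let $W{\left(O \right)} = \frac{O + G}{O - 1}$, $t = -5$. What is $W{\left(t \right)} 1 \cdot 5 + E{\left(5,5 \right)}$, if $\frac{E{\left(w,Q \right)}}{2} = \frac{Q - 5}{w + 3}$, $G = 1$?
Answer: $\frac{10}{3} \approx 3.3333$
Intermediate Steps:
$E{\left(w,Q \right)} = \frac{2 \left(-5 + Q\right)}{3 + w}$ ($E{\left(w,Q \right)} = 2 \frac{Q - 5}{w + 3} = 2 \frac{-5 + Q}{3 + w} = \frac{2 \left(-5 + Q\right)}{3 + w}$)
$W{\left(O \right)} = \frac{1 + O}{-1 + O}$ ($W{\left(O \right)} = \frac{O + 1}{O - 1} = \frac{1 + O}{-1 + O}$)
$W{\left(t \right)} 1 \cdot 5 + E{\left(5,5 \right)} = \frac{1 - 5}{-1 - 5} \cdot 1 \cdot 5 + \frac{2 \left(-5 + 5\right)}{3 + 5} = \frac{1}{-6} \left(-4\right) 5 + 2 \cdot \frac{1}{8} \cdot 0 = \left(- \frac{1}{6}\right) \left(-4\right) 5 + 2 \cdot \frac{1}{8} \cdot 0 = \frac{2}{3} \cdot 5 + 0 = \frac{10}{3} + 0 = \frac{10}{3}$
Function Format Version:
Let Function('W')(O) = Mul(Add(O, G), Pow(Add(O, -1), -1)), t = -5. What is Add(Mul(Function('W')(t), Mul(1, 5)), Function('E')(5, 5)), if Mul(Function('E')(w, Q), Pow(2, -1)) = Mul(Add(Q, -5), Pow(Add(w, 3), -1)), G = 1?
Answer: Rational(10, 3) ≈ 3.3333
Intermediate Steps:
Function('E')(w, Q) = Mul(2, Pow(Add(3, w), -1), Add(-5, Q)) (Function('E')(w, Q) = Mul(2, Mul(Add(Q, -5), Pow(Add(w, 3), -1))) = Mul(2, Mul(Add(-5, Q), Pow(Add(3, w), -1))) = Mul(2, Mul(Pow(Add(3, w), -1), Add(-5, Q))) = Mul(2, Pow(Add(3, w), -1), Add(-5, Q)))
Function('W')(O) = Mul(Pow(Add(-1, O), -1), Add(1, O)) (Function('W')(O) = Mul(Add(O, 1), Pow(Add(O, -1), -1)) = Mul(Add(1, O), Pow(Add(-1, O), -1)) = Mul(Pow(Add(-1, O), -1), Add(1, O)))
Add(Mul(Function('W')(t), Mul(1, 5)), Function('E')(5, 5)) = Add(Mul(Mul(Pow(Add(-1, -5), -1), Add(1, -5)), Mul(1, 5)), Mul(2, Pow(Add(3, 5), -1), Add(-5, 5))) = Add(Mul(Mul(Pow(-6, -1), -4), 5), Mul(2, Pow(8, -1), 0)) = Add(Mul(Mul(Rational(-1, 6), -4), 5), Mul(2, Rational(1, 8), 0)) = Add(Mul(Rational(2, 3), 5), 0) = Add(Rational(10, 3), 0) = Rational(10, 3)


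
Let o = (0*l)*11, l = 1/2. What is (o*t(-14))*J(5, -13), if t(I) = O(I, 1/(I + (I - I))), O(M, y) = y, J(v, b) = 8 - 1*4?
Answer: 0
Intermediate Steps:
J(v, b) = 4 (J(v, b) = 8 - 4 = 4)
l = 1/2 ≈ 0.50000
t(I) = 1/I (t(I) = 1/(I + (I - I)) = 1/(I + 0) = 1/I)
o = 0 (o = (0*(1/2))*11 = 0*11 = 0)
(o*t(-14))*J(5, -13) = (0/(-14))*4 = (0*(-1/14))*4 = 0*4 = 0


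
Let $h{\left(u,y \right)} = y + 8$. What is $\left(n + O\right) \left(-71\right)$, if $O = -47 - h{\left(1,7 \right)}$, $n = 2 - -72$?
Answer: $-852$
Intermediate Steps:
$n = 74$ ($n = 2 + 72 = 74$)
$h{\left(u,y \right)} = 8 + y$
$O = -62$ ($O = -47 - \left(8 + 7\right) = -47 - 15 = -62$)
$\left(n + O\right) \left(-71\right) = \left(74 - 62\right) \left(-71\right) = 12 \left(-71\right) = -852$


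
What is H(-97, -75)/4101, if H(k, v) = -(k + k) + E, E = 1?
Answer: 65/1367 ≈ 0.047549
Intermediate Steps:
H(k, v) = 1 - 2*k (H(k, v) = -(k + k) + 1 = -2*k + 1 = 1 - 2*k)
H(-97, -75)/4101 = (1 - 2*(-97))/4101 = (1 + 194)*(1/4101) = 195*(1/4101) = 65/1367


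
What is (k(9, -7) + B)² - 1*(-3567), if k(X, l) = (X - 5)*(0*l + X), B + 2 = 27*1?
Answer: 7288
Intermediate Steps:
B = 25 (B = -2 + 27*1 = -2 + 27 = 25)
k(X, l) = X*(-5 + X) (k(X, l) = (-5 + X)*(0 + X) = (-5 + X)*X = X*(-5 + X))
(k(9, -7) + B)² - 1*(-3567) = (9*(-5 + 9) + 25)² - 1*(-3567) = (9*4 + 25)² + 3567 = (36 + 25)² + 3567 = 61² + 3567 = 3721 + 3567 = 7288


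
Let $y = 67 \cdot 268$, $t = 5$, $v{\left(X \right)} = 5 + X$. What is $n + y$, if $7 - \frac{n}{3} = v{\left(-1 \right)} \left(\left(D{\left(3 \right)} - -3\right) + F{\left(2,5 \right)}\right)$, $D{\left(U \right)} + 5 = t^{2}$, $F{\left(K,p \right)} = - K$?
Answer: $17725$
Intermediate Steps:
$D{\left(U \right)} = 20$ ($D{\left(U \right)} = -5 + 5^{2} = -5 + 25 = 20$)
$y = 17956$
$n = -231$ ($n = 21 - 3 \left(5 - 1\right) \left(\left(20 - -3\right) - 2\right) = 21 - 3 \cdot 4 \left(\left(20 + 3\right) - 2\right) = 21 - 3 \cdot 4 \left(23 - 2\right) = 21 - 3 \cdot 4 \cdot 21 = 21 - 252 = -231$)
$n + y = -231 + 17956 = 17725$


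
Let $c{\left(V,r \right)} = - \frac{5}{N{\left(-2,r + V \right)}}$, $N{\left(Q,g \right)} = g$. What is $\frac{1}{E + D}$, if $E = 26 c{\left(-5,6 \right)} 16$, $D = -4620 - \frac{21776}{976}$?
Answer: $- \frac{61}{410061} \approx -0.00014876$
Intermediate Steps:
$c{\left(V,r \right)} = - \frac{5}{V + r}$ ($c{\left(V,r \right)} = - \frac{5}{r + V} = - \frac{5}{V + r}$)
$D = - \frac{283181}{61}$ ($D = -4620 - 21776 \cdot \frac{1}{976} = -4620 - \frac{1361}{61} = - \frac{283181}{61} \approx -4642.3$)
$E = -2080$ ($E = 26 \left(- \frac{5}{-5 + 6}\right) 16 = 26 \left(- \frac{5}{1}\right) 16 = 26 \left(\left(-5\right) 1\right) 16 = 26 \left(-5\right) 16 = \left(-130\right) 16 = -2080$)
$\frac{1}{E + D} = \frac{1}{-2080 - \frac{283181}{61}} = \frac{1}{- \frac{410061}{61}} = - \frac{61}{410061}$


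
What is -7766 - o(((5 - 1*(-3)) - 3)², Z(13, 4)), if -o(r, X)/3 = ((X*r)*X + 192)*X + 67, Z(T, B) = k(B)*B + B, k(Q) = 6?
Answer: 1654963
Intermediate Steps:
Z(T, B) = 7*B (Z(T, B) = 6*B + B = 7*B)
o(r, X) = -201 - 3*X*(192 + r*X²) (o(r, X) = -3*(((X*r)*X + 192)*X + 67) = -3*((r*X² + 192)*X + 67) = -3*((192 + r*X²)*X + 67) = -3*(X*(192 + r*X²) + 67) = -3*(67 + X*(192 + r*X²)) = -201 - 3*X*(192 + r*X²))
-7766 - o(((5 - 1*(-3)) - 3)², Z(13, 4)) = -7766 - (-201 - 4032*4 - 3*((5 - 1*(-3)) - 3)²*(7*4)³) = -7766 - (-201 - 576*28 - 3*((5 + 3) - 3)²*28³) = -7766 - (-201 - 16128 - 3*(8 - 3)²*21952) = -7766 - (-201 - 16128 - 3*5²*21952) = -7766 - (-201 - 16128 - 3*25*21952) = -7766 - (-201 - 16128 - 1646400) = -7766 - 1*(-1662729) = -7766 + 1662729 = 1654963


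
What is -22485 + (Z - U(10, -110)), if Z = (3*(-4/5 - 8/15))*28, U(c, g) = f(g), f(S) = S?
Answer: -22487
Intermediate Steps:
U(c, g) = g
Z = -112 (Z = (3*(-4*1/5 - 8*1/15))*28 = (3*(-4/5 - 8/15))*28 = (3*(-4/3))*28 = -4*28 = -112)
-22485 + (Z - U(10, -110)) = -22485 + (-112 - 1*(-110)) = -22485 + (-112 + 110) = -22485 - 2 = -22487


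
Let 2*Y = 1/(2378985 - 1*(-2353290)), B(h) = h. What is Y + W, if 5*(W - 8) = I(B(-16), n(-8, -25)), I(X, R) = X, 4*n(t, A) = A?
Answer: 45429841/9464550 ≈ 4.8000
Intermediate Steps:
n(t, A) = A/4
Y = 1/9464550 (Y = 1/(2*(2378985 - 1*(-2353290))) = 1/(2*(2378985 + 2353290)) = (1/2)/4732275 = (1/2)*(1/4732275) = 1/9464550 ≈ 1.0566e-7)
W = 24/5 (W = 8 + (1/5)*(-16) = 8 - 16/5 = 24/5 ≈ 4.8000)
Y + W = 1/9464550 + 24/5 = 45429841/9464550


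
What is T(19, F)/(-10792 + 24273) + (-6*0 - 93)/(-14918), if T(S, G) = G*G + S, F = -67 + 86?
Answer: 6922573/201109558 ≈ 0.034422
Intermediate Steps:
F = 19
T(S, G) = S + G**2 (T(S, G) = G**2 + S = S + G**2)
T(19, F)/(-10792 + 24273) + (-6*0 - 93)/(-14918) = (19 + 19**2)/(-10792 + 24273) + (-6*0 - 93)/(-14918) = (19 + 361)/13481 + (0 - 93)*(-1/14918) = 380*(1/13481) - 93*(-1/14918) = 380/13481 + 93/14918 = 6922573/201109558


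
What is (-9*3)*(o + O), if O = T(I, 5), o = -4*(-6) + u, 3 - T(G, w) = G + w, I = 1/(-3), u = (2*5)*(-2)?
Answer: -63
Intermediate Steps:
u = -20 (u = 10*(-2) = -20)
I = -⅓ (I = 1*(-⅓) = -⅓ ≈ -0.33333)
T(G, w) = 3 - G - w (T(G, w) = 3 - (G + w) = 3 + (-G - w) = 3 - G - w)
o = 4 (o = -4*(-6) - 20 = 24 - 20 = 4)
O = -5/3 (O = 3 - 1*(-⅓) - 1*5 = 3 + ⅓ - 5 = -5/3 ≈ -1.6667)
(-9*3)*(o + O) = (-9*3)*(4 - 5/3) = -27*7/3 = -63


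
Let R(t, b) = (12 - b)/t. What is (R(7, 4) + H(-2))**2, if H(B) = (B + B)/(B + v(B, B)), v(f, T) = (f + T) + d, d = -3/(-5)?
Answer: 126736/35721 ≈ 3.5479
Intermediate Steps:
d = 3/5 (d = -3*(-1/5) = 3/5 ≈ 0.60000)
v(f, T) = 3/5 + T + f (v(f, T) = (f + T) + 3/5 = (T + f) + 3/5 = 3/5 + T + f)
R(t, b) = (12 - b)/t
H(B) = 2*B/(3/5 + 3*B) (H(B) = (B + B)/(B + (3/5 + B + B)) = (2*B)/(B + (3/5 + 2*B)) = (2*B)/(3/5 + 3*B) = 2*B/(3/5 + 3*B))
(R(7, 4) + H(-2))**2 = ((12 - 1*4)/7 + (10/3)*(-2)/(1 + 5*(-2)))**2 = ((12 - 4)/7 + (10/3)*(-2)/(1 - 10))**2 = ((1/7)*8 + (10/3)*(-2)/(-9))**2 = (8/7 + (10/3)*(-2)*(-1/9))**2 = (8/7 + 20/27)**2 = (356/189)**2 = 126736/35721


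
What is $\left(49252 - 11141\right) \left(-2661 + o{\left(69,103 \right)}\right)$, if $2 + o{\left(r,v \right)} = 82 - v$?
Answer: $-102289924$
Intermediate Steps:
$o{\left(r,v \right)} = 80 - v$ ($o{\left(r,v \right)} = -2 - \left(-82 + v\right) = 80 - v$)
$\left(49252 - 11141\right) \left(-2661 + o{\left(69,103 \right)}\right) = \left(49252 - 11141\right) \left(-2661 + \left(80 - 103\right)\right) = 38111 \left(-2661 + \left(80 - 103\right)\right) = 38111 \left(-2661 - 23\right) = 38111 \left(-2684\right) = -102289924$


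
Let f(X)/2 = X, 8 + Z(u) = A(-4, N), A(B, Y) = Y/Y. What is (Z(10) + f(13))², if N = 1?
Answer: 361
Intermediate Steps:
A(B, Y) = 1
Z(u) = -7 (Z(u) = -8 + 1 = -7)
f(X) = 2*X
(Z(10) + f(13))² = (-7 + 2*13)² = (-7 + 26)² = 19² = 361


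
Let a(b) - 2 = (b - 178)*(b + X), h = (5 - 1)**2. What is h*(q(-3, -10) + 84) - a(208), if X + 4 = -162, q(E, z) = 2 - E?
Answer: 162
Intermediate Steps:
X = -166 (X = -4 - 162 = -166)
h = 16 (h = 4**2 = 16)
a(b) = 2 + (-178 + b)*(-166 + b) (a(b) = 2 + (b - 178)*(b - 166) = 2 + (-178 + b)*(-166 + b))
h*(q(-3, -10) + 84) - a(208) = 16*((2 - 1*(-3)) + 84) - (29550 + 208**2 - 344*208) = 16*((2 + 3) + 84) - (29550 + 43264 - 71552) = 16*(5 + 84) - 1*1262 = 16*89 - 1262 = 1424 - 1262 = 162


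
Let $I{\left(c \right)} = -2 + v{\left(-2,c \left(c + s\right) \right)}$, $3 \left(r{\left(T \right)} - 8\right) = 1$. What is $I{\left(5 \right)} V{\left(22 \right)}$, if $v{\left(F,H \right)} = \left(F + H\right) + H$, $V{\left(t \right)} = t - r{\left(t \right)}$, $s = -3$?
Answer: $\frac{656}{3} \approx 218.67$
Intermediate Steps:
$r{\left(T \right)} = \frac{25}{3}$ ($r{\left(T \right)} = 8 + \frac{1}{3} \cdot 1 = 8 + \frac{1}{3} = \frac{25}{3}$)
$V{\left(t \right)} = - \frac{25}{3} + t$ ($V{\left(t \right)} = t - \frac{25}{3} = - \frac{25}{3} + t$)
$v{\left(F,H \right)} = F + 2 H$
$I{\left(c \right)} = -4 + 2 c \left(-3 + c\right)$ ($I{\left(c \right)} = -2 + \left(-2 + 2 c \left(c - 3\right)\right) = -2 + \left(-2 + 2 c \left(-3 + c\right)\right) = -4 + 2 c \left(-3 + c\right)$)
$I{\left(5 \right)} V{\left(22 \right)} = \left(-4 + 2 \cdot 5 \left(-3 + 5\right)\right) \left(- \frac{25}{3} + 22\right) = \left(-4 + 2 \cdot 5 \cdot 2\right) \frac{41}{3} = \left(-4 + 20\right) \frac{41}{3} = 16 \cdot \frac{41}{3} = \frac{656}{3}$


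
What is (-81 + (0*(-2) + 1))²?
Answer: 6400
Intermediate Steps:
(-81 + (0*(-2) + 1))² = (-81 + (0 + 1))² = (-81 + 1)² = (-80)² = 6400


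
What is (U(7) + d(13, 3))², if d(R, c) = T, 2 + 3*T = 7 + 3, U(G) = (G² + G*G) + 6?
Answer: 102400/9 ≈ 11378.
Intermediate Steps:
U(G) = 6 + 2*G² (U(G) = (G² + G²) + 6 = 2*G² + 6 = 6 + 2*G²)
T = 8/3 (T = -⅔ + (7 + 3)/3 = -⅔ + (⅓)*10 = -⅔ + 10/3 = 8/3 ≈ 2.6667)
d(R, c) = 8/3
(U(7) + d(13, 3))² = ((6 + 2*7²) + 8/3)² = ((6 + 2*49) + 8/3)² = ((6 + 98) + 8/3)² = (104 + 8/3)² = (320/3)² = 102400/9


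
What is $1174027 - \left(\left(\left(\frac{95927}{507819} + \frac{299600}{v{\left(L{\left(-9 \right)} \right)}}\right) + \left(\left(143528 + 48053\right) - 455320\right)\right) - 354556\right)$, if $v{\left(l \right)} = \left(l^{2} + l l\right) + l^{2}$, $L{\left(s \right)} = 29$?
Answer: $\frac{2030256019903}{1132827} \approx 1.7922 \cdot 10^{6}$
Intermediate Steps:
$v{\left(l \right)} = 3 l^{2}$ ($v{\left(l \right)} = \left(l^{2} + l^{2}\right) + l^{2} = 2 l^{2} + l^{2} = 3 l^{2}$)
$1174027 - \left(\left(\left(\frac{95927}{507819} + \frac{299600}{v{\left(L{\left(-9 \right)} \right)}}\right) + \left(\left(143528 + 48053\right) - 455320\right)\right) - 354556\right) = 1174027 - \left(\left(\left(\frac{95927}{507819} + \frac{299600}{3 \cdot 29^{2}}\right) + \left(\left(143528 + 48053\right) - 455320\right)\right) - 354556\right) = 1174027 - \left(\left(\left(95927 \cdot \frac{1}{507819} + \frac{299600}{3 \cdot 841}\right) + \left(191581 - 455320\right)\right) - 354556\right) = 1174027 - \left(\left(\left(\frac{7379}{39063} + \frac{299600}{2523}\right) - 263739\right) - 354556\right) = 1174027 - \left(\left(\frac{134734391}{1132827} - 263739\right) - 354556\right) = 1174027 - \left(- \frac{298635925762}{1132827} - 354556\right) = 1174027 - - \frac{700286535574}{1132827} = 1174027 + \frac{700286535574}{1132827} = \frac{2030256019903}{1132827}$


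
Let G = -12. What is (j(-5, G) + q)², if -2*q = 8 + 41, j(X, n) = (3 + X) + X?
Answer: 3969/4 ≈ 992.25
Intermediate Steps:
j(X, n) = 3 + 2*X
q = -49/2 (q = -(8 + 41)/2 = -½*49 = -49/2 ≈ -24.500)
(j(-5, G) + q)² = ((3 + 2*(-5)) - 49/2)² = ((3 - 10) - 49/2)² = (-7 - 49/2)² = (-63/2)² = 3969/4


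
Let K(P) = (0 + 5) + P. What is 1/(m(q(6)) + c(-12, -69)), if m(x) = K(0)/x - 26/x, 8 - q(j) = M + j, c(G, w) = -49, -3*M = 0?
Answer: -2/119 ≈ -0.016807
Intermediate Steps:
M = 0 (M = -1/3*0 = 0)
K(P) = 5 + P
q(j) = 8 - j (q(j) = 8 - (0 + j) = 8 - j)
m(x) = -21/x (m(x) = (5 + 0)/x - 26/x = 5/x - 26/x = -21/x)
1/(m(q(6)) + c(-12, -69)) = 1/(-21/(8 - 1*6) - 49) = 1/(-21/(8 - 6) - 49) = 1/(-21/2 - 49) = 1/(-119/2) = -2/119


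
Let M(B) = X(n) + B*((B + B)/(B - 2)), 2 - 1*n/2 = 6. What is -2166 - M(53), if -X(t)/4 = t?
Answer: -117716/51 ≈ -2308.2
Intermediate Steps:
n = -8 (n = 4 - 2*6 = 4 - 12 = -8)
X(t) = -4*t
M(B) = 32 + 2*B²/(-2 + B) (M(B) = -4*(-8) + B*((B + B)/(B - 2)) = 32 + B*((2*B)/(-2 + B)) = 32 + B*(2*B/(-2 + B)) = 32 + 2*B²/(-2 + B))
-2166 - M(53) = -2166 - 2*(-32 + 53² + 16*53)/(-2 + 53) = -2166 - 2*(-32 + 2809 + 848)/51 = -2166 - 2*3625/51 = -2166 - 1*7250/51 = -2166 - 7250/51 = -117716/51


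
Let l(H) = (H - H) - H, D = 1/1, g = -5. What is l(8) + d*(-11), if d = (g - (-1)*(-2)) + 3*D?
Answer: 36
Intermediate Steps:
D = 1
l(H) = -H (l(H) = 0 - H = -H)
d = -4 (d = (-5 - (-1)*(-2)) + 3*1 = (-5 - 1*2) + 3 = (-5 - 2) + 3 = -7 + 3 = -4)
l(8) + d*(-11) = -1*8 - 4*(-11) = -8 + 44 = 36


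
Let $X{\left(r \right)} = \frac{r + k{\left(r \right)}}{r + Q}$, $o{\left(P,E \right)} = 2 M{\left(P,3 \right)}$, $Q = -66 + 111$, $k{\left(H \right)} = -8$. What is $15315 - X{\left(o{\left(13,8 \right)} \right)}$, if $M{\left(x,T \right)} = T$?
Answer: $\frac{781067}{51} \approx 15315.0$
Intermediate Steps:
$Q = 45$
$o{\left(P,E \right)} = 6$ ($o{\left(P,E \right)} = 2 \cdot 3 = 6$)
$X{\left(r \right)} = \frac{-8 + r}{45 + r}$ ($X{\left(r \right)} = \frac{r - 8}{r + 45} = \frac{-8 + r}{45 + r}$)
$15315 - X{\left(o{\left(13,8 \right)} \right)} = 15315 - \frac{-8 + 6}{45 + 6} = 15315 - \frac{1}{51} \left(-2\right) = 15315 - - \frac{2}{51} = 15315 + \frac{2}{51} = \frac{781067}{51}$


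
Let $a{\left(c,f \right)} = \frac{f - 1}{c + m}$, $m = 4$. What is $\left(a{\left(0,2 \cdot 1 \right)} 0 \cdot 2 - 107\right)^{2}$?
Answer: $11449$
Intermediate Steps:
$a{\left(c,f \right)} = \frac{-1 + f}{4 + c}$ ($a{\left(c,f \right)} = \frac{f - 1}{c + 4} = \frac{-1 + f}{4 + c}$)
$\left(a{\left(0,2 \cdot 1 \right)} 0 \cdot 2 - 107\right)^{2} = \left(\frac{-1 + 2 \cdot 1}{4 + 0} \cdot 0 \cdot 2 - 107\right)^{2} = \left(\frac{-1 + 2}{4} \cdot 0 \cdot 2 - 107\right)^{2} = \left(\frac{1}{4} \cdot 1 \cdot 0 \cdot 2 - 107\right)^{2} = \left(\frac{1}{4} \cdot 0 \cdot 2 - 107\right)^{2} = \left(0 \cdot 2 - 107\right)^{2} = \left(0 - 107\right)^{2} = \left(-107\right)^{2} = 11449$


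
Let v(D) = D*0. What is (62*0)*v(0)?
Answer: 0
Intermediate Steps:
v(D) = 0
(62*0)*v(0) = (62*0)*0 = 0*0 = 0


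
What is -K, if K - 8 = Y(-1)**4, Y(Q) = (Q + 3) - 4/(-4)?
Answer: -89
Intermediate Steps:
Y(Q) = 4 + Q (Y(Q) = (3 + Q) - 4*(-1/4) = (3 + Q) + 1 = 4 + Q)
K = 89 (K = 8 + (4 - 1)**4 = 8 + 3**4 = 8 + 81 = 89)
-K = -1*89 = -89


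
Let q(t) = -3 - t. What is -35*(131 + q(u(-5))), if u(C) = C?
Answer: -4655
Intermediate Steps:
-35*(131 + q(u(-5))) = -35*(131 + (-3 - 1*(-5))) = -35*(131 + (-3 + 5)) = -35*(131 + 2) = -35*133 = -4655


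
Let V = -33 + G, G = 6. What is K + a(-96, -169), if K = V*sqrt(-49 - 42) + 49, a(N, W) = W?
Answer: -120 - 27*I*sqrt(91) ≈ -120.0 - 257.56*I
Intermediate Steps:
V = -27 (V = -33 + 6 = -27)
K = 49 - 27*I*sqrt(91) (K = -27*sqrt(-49 - 42) + 49 = -27*I*sqrt(91) + 49 = 49 - 27*I*sqrt(91) ≈ 49.0 - 257.56*I)
K + a(-96, -169) = (49 - 27*I*sqrt(91)) - 169 = -120 - 27*I*sqrt(91)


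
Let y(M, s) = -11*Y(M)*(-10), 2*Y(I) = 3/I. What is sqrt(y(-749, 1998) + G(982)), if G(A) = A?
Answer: sqrt(550779397)/749 ≈ 31.333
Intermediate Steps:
Y(I) = 3/(2*I) (Y(I) = (3/I)/2 = 3/(2*I))
y(M, s) = 165/M (y(M, s) = -33/(2*M)*(-10) = 165/M)
sqrt(y(-749, 1998) + G(982)) = sqrt(165/(-749) + 982) = sqrt(165*(-1/749) + 982) = sqrt(-165/749 + 982) = sqrt(735353/749) = sqrt(550779397)/749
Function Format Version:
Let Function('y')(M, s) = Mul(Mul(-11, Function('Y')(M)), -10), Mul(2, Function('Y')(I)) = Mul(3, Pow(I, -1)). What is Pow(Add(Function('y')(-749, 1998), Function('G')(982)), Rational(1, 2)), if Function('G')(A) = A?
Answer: Mul(Rational(1, 749), Pow(550779397, Rational(1, 2))) ≈ 31.333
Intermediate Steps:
Function('Y')(I) = Mul(Rational(3, 2), Pow(I, -1)) (Function('Y')(I) = Mul(Rational(1, 2), Mul(3, Pow(I, -1))) = Mul(Rational(3, 2), Pow(I, -1)))
Function('y')(M, s) = Mul(165, Pow(M, -1)) (Function('y')(M, s) = Mul(Mul(-11, Mul(Rational(3, 2), Pow(M, -1))), -10) = Mul(Mul(Rational(-33, 2), Pow(M, -1)), -10) = Mul(165, Pow(M, -1)))
Pow(Add(Function('y')(-749, 1998), Function('G')(982)), Rational(1, 2)) = Pow(Add(Mul(165, Pow(-749, -1)), 982), Rational(1, 2)) = Pow(Add(Mul(165, Rational(-1, 749)), 982), Rational(1, 2)) = Pow(Add(Rational(-165, 749), 982), Rational(1, 2)) = Pow(Rational(735353, 749), Rational(1, 2)) = Mul(Rational(1, 749), Pow(550779397, Rational(1, 2)))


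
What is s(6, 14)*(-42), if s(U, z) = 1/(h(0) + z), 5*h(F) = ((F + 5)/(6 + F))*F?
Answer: -3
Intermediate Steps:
h(F) = F*(5 + F)/(5*(6 + F)) (h(F) = (((F + 5)/(6 + F))*F)/5 = (((5 + F)/(6 + F))*F)/5 = (F*(5 + F)/(6 + F))/5 = F*(5 + F)/(5*(6 + F)))
s(U, z) = 1/z (s(U, z) = 1/((⅕)*0*(5 + 0)/(6 + 0) + z) = 1/((⅕)*0*5/6 + z) = 1/((⅕)*0*(⅙)*5 + z) = 1/(0 + z) = 1/z)
s(6, 14)*(-42) = -42/14 = (1/14)*(-42) = -3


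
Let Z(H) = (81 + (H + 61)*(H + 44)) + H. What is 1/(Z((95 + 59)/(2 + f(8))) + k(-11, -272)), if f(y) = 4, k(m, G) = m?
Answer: 9/55201 ≈ 0.00016304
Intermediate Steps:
Z(H) = 81 + H + (44 + H)*(61 + H) (Z(H) = (81 + (61 + H)*(44 + H)) + H = (81 + (44 + H)*(61 + H)) + H = 81 + H + (44 + H)*(61 + H))
1/(Z((95 + 59)/(2 + f(8))) + k(-11, -272)) = 1/((2765 + ((95 + 59)/(2 + 4))² + 106*((95 + 59)/(2 + 4))) - 11) = 1/((2765 + (154/6)² + 106*(154/6)) - 11) = 1/((2765 + (154*(⅙))² + 106*(154*(⅙))) - 11) = 1/((2765 + (77/3)² + 106*(77/3)) - 11) = 1/((2765 + 5929/9 + 8162/3) - 11) = 1/(55300/9 - 11) = 1/(55201/9) = 9/55201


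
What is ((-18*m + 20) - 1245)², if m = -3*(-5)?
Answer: 2235025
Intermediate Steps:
m = 15
((-18*m + 20) - 1245)² = ((-18*15 + 20) - 1245)² = ((-270 + 20) - 1245)² = (-250 - 1245)² = (-1495)² = 2235025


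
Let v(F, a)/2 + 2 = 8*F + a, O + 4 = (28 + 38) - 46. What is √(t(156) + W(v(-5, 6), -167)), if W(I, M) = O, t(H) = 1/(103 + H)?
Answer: √1073555/259 ≈ 4.0005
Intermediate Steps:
O = 16 (O = -4 + ((28 + 38) - 46) = -4 + (66 - 46) = -4 + 20 = 16)
v(F, a) = -4 + 2*a + 16*F (v(F, a) = -4 + 2*(8*F + a) = -4 + 2*(a + 8*F) = -4 + (2*a + 16*F) = -4 + 2*a + 16*F)
W(I, M) = 16
√(t(156) + W(v(-5, 6), -167)) = √(1/(103 + 156) + 16) = √(1/259 + 16) = √(4145/259) = √1073555/259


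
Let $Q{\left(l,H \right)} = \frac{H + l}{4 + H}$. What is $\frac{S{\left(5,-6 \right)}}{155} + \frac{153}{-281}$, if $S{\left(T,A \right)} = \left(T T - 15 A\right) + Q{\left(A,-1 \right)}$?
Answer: $\frac{23833}{130665} \approx 0.1824$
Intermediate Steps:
$Q{\left(l,H \right)} = \frac{H + l}{4 + H}$
$S{\left(T,A \right)} = - \frac{1}{3} + T^{2} - \frac{44 A}{3}$ ($S{\left(T,A \right)} = \left(T T - 15 A\right) + \frac{-1 + A}{4 - 1} = \left(T^{2} - 15 A\right) + \frac{-1 + A}{3} = \left(T^{2} - 15 A\right) + \left(- \frac{1}{3} + \frac{A}{3}\right) = - \frac{1}{3} + T^{2} - \frac{44 A}{3}$)
$\frac{S{\left(5,-6 \right)}}{155} + \frac{153}{-281} = \frac{- \frac{1}{3} + 5^{2} - -88}{155} + \frac{153}{-281} = \left(- \frac{1}{3} + 25 + 88\right) \frac{1}{155} + 153 \left(- \frac{1}{281}\right) = \frac{338}{3} \cdot \frac{1}{155} - \frac{153}{281} = \frac{338}{465} - \frac{153}{281} = \frac{23833}{130665}$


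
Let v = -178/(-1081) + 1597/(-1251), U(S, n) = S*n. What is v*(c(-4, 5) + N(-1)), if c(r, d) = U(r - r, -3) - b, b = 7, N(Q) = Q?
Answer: 12029432/1352331 ≈ 8.8953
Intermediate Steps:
c(r, d) = -7 (c(r, d) = (r - r)*(-3) - 1*7 = 0*(-3) - 7 = 0 - 7 = -7)
v = -1503679/1352331 (v = -178*(-1/1081) + 1597*(-1/1251) = 178/1081 - 1597/1251 = -1503679/1352331 ≈ -1.1119)
v*(c(-4, 5) + N(-1)) = -1503679*(-7 - 1)/1352331 = -1503679/1352331*(-8) = 12029432/1352331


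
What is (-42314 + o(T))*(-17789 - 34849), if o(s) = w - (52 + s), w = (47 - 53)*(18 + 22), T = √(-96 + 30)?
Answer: 2242694628 + 52638*I*√66 ≈ 2.2427e+9 + 4.2763e+5*I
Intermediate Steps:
T = I*√66 (T = √(-66) = I*√66 ≈ 8.124*I)
w = -240 (w = -6*40 = -240)
o(s) = -292 - s (o(s) = -240 - (52 + s) = -240 + (-52 - s) = -292 - s)
(-42314 + o(T))*(-17789 - 34849) = (-42314 + (-292 - I*√66))*(-17789 - 34849) = (-42314 + (-292 - I*√66))*(-52638) = (-42606 - I*√66)*(-52638) = 2242694628 + 52638*I*√66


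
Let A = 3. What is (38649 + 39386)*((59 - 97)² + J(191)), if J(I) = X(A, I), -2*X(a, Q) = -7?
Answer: 225911325/2 ≈ 1.1296e+8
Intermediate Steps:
X(a, Q) = 7/2 (X(a, Q) = -½*(-7) = 7/2)
J(I) = 7/2
(38649 + 39386)*((59 - 97)² + J(191)) = (38649 + 39386)*((59 - 97)² + 7/2) = 78035*((-38)² + 7/2) = 78035*(1444 + 7/2) = 78035*(2895/2) = 225911325/2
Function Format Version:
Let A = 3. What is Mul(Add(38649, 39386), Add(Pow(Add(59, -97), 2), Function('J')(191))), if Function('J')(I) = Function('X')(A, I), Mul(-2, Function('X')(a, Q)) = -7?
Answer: Rational(225911325, 2) ≈ 1.1296e+8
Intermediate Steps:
Function('X')(a, Q) = Rational(7, 2) (Function('X')(a, Q) = Mul(Rational(-1, 2), -7) = Rational(7, 2))
Function('J')(I) = Rational(7, 2)
Mul(Add(38649, 39386), Add(Pow(Add(59, -97), 2), Function('J')(191))) = Mul(Add(38649, 39386), Add(Pow(Add(59, -97), 2), Rational(7, 2))) = Mul(78035, Add(Pow(-38, 2), Rational(7, 2))) = Mul(78035, Add(1444, Rational(7, 2))) = Mul(78035, Rational(2895, 2)) = Rational(225911325, 2)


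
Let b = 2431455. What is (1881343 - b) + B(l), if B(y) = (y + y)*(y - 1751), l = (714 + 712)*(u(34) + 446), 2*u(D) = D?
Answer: 869515729700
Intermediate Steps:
u(D) = D/2
l = 660238 (l = (714 + 712)*((½)*34 + 446) = 1426*(17 + 446) = 1426*463 = 660238)
B(y) = 2*y*(-1751 + y) (B(y) = (2*y)*(-1751 + y) = 2*y*(-1751 + y))
(1881343 - b) + B(l) = (1881343 - 1*2431455) + 2*660238*(-1751 + 660238) = (1881343 - 2431455) + 2*660238*658487 = -550112 + 869516279812 = 869515729700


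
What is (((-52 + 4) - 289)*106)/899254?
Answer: -17861/449627 ≈ -0.039724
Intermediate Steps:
(((-52 + 4) - 289)*106)/899254 = ((-48 - 289)*106)*(1/899254) = -337*106*(1/899254) = -35722*1/899254 = -17861/449627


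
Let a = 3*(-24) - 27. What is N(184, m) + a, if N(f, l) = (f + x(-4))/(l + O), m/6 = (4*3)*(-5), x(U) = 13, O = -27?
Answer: -38510/387 ≈ -99.509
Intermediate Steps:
m = -360 (m = 6*((4*3)*(-5)) = 6*(12*(-5)) = 6*(-60) = -360)
a = -99 (a = -72 - 27 = -99)
N(f, l) = (13 + f)/(-27 + l) (N(f, l) = (f + 13)/(l - 27) = (13 + f)/(-27 + l))
N(184, m) + a = (13 + 184)/(-27 - 360) - 99 = 197/(-387) - 99 = -1/387*197 - 99 = -197/387 - 99 = -38510/387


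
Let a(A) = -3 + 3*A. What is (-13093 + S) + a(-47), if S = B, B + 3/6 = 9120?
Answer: -8235/2 ≈ -4117.5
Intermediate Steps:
B = 18239/2 (B = -½ + 9120 = 18239/2 ≈ 9119.5)
S = 18239/2 ≈ 9119.5
(-13093 + S) + a(-47) = (-13093 + 18239/2) + (-3 + 3*(-47)) = -7947/2 + (-3 - 141) = -7947/2 - 144 = -8235/2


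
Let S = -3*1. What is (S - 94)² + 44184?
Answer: 53593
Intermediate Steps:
S = -3
(S - 94)² + 44184 = (-3 - 94)² + 44184 = (-97)² + 44184 = 9409 + 44184 = 53593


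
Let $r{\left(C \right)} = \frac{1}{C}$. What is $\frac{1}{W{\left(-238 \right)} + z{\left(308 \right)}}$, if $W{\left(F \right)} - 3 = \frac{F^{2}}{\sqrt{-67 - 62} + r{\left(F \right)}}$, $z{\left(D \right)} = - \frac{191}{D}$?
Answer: $\frac{370787544820}{17241026560464424813} + \frac{304375198107904 i \sqrt{129}}{17241026560464424813} \approx 2.1506 \cdot 10^{-8} + 0.00020051 i$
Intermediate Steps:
$W{\left(F \right)} = 3 + \frac{F^{2}}{\frac{1}{F} + i \sqrt{129}}$ ($W{\left(F \right)} = 3 + \frac{F^{2}}{\sqrt{-67 - 62} + \frac{1}{F}} = 3 + \frac{F^{2}}{\sqrt{-129} + \frac{1}{F}} = 3 + \frac{F^{2}}{i \sqrt{129} + \frac{1}{F}} = 3 + \frac{F^{2}}{\frac{1}{F} + i \sqrt{129}}$)
$\frac{1}{W{\left(-238 \right)} + z{\left(308 \right)}} = \frac{1}{\frac{3 - 238 \left(\left(-238\right)^{2} + 3 i \sqrt{129}\right)}{1 + i \left(-238\right) \sqrt{129}} - \frac{191}{308}} = \frac{1}{\frac{3 - 238 \left(56644 + 3 i \sqrt{129}\right)}{1 - 238 i \sqrt{129}} - \frac{191}{308}} = \frac{1}{\frac{3 - \left(13481272 + 714 i \sqrt{129}\right)}{1 - 238 i \sqrt{129}} - \frac{191}{308}} = \frac{1}{\frac{-13481269 - 714 i \sqrt{129}}{1 - 238 i \sqrt{129}} - \frac{191}{308}} = \frac{1}{- \frac{191}{308} + \frac{-13481269 - 714 i \sqrt{129}}{1 - 238 i \sqrt{129}}}$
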